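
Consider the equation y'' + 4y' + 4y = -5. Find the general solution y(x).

y = -5/4 + C1*exp(-2*x) + C2*x*exp(-2*x)

Characteristic equation r² + 4r + 4 = 0 has discriminant (4)² - 4·(4) = 0, so r = -2 is a repeated root.
Hence y_h = (C1 + C2*x)*exp(-2*x).
For the particular solution try y_p = A0. Substituting and matching coefficients of each power of x gives A0 = -5/4, so y_p = -5/4.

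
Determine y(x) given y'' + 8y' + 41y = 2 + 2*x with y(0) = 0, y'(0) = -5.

y = 66/1681 + 2*x/41 - 8751*exp(-4*x)*sin(5*x)/8405 - 66*cos(5*x)*exp(-4*x)/1681

Characteristic equation r² + 8r + 41 = 0 has discriminant (8)² - 4·(41) = -100 < 0, so r = -4 ± 5i.
Hence y_h = C1*cos(5*x)*exp(-4*x) + C2*exp(-4*x)*sin(5*x).
For the particular solution try y_p = A0 + A1*x. Substituting and matching coefficients of each power of x gives A0 = 66/1681, A1 = 2/41, so y_p = 66/1681 + 2*x/41.
General solution: y = 66/1681 + 2*x/41 + C1*cos(5*x)*exp(-4*x) + C2*exp(-4*x)*sin(5*x).
Apply the initial conditions: y(0) = 66/1681 + C1 = 0 and y'(0) = 2/41 - 4*C1 + 5*C2 = -5. Solving gives C1 = -66/1681, C2 = -8751/8405.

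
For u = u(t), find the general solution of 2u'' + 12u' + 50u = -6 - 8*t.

Divide through by 2: u'' + 6u' + 25u = -3 - 4*t.
Characteristic equation r² + 6r + 25 = 0 has discriminant (6)² - 4·(25) = -64 < 0, so r = -3 ± 4i.
Hence u_h = C1*cos(4*t)*exp(-3*t) + C2*exp(-3*t)*sin(4*t).
For the particular solution try u_p = A0 + A1*t. Substituting and matching coefficients of each power of t gives A0 = -51/625, A1 = -4/25, so u_p = -51/625 - 4*t/25.

u = -51/625 - 4*t/25 + C1*cos(4*t)*exp(-3*t) + C2*exp(-3*t)*sin(4*t)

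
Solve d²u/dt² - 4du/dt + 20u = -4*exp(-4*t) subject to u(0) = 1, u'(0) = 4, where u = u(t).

u = -exp(-4*t)/13 + 5*exp(2*t)*sin(4*t)/13 + 14*cos(4*t)*exp(2*t)/13

Characteristic equation r² - 4r + 20 = 0 has discriminant (-4)² - 4·(20) = -64 < 0, so r = 2 ± 4i.
Hence u_h = C1*cos(4*t)*exp(2*t) + C2*exp(2*t)*sin(4*t).
Try u_p = A*exp(-4*t). Substituting into the equation and dividing by exp(-4*t) gives A = -1/13, so u_p = -exp(-4*t)/13.
General solution: u = -exp(-4*t)/13 + C1*cos(4*t)*exp(2*t) + C2*exp(2*t)*sin(4*t).
Apply the initial conditions: u(0) = -1/13 + C1 = 1 and u'(0) = 4/13 + 2*C1 + 4*C2 = 4. Solving gives C1 = 14/13, C2 = 5/13.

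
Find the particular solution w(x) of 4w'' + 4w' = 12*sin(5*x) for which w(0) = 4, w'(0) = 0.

w = 23/5 - 15*exp(-x)/26 - 3*sin(5*x)/26 - 3*cos(5*x)/130

Divide through by 4: w'' + w' = 3*sin(5*x).
Characteristic equation r² + r = 0 factors as (r + 1)r = 0, so r = -1, 0.
Hence w_h = C1*exp(-x) + C2.
Try w_p = A*cos(5*x) + B*sin(5*x). Substituting and equating the coefficients of cos(5x) and sin(5x) gives A = -3/130, B = -3/26, so w_p = -3*sin(5*x)/26 - 3*cos(5*x)/130.
General solution: w = C2 - 3*sin(5*x)/26 - 3*cos(5*x)/130 + C1*exp(-x).
Apply the initial conditions: w(0) = -3/130 + C1 + C2 = 4 and w'(0) = -15/26 - C1 = 0. Solving gives C1 = -15/26, C2 = 23/5.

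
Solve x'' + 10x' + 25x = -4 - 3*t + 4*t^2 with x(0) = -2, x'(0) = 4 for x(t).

Characteristic equation r² + 10r + 25 = 0 has discriminant (10)² - 4·(25) = 0, so r = -5 is a repeated root.
Hence x_h = (C1 + C2*t)*exp(-5*t).
For the particular solution try x_p = A0 + A1*t + A2*t^2. Substituting and matching coefficients of each power of t gives A0 = -46/625, A1 = -31/125, A2 = 4/25, so x_p = -46/625 - 31*t/125 + 4*t^2/25.
General solution: x = -46/625 - 31*t/125 + 4*t^2/25 + C1*exp(-5*t) + C2*t*exp(-5*t).
Apply the initial conditions: x(0) = -46/625 + C1 = -2 and x'(0) = -31/125 + C2 - 5*C1 = 4. Solving gives C1 = -1204/625, C2 = -673/125.

x = -46/625 - 1204*exp(-5*t)/625 - 31*t/125 + 4*t**2/25 - 673*t*exp(-5*t)/125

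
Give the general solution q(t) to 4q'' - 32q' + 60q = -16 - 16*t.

q = -92/225 - 4*t/15 + C1*exp(3*t) + C2*exp(5*t)

Divide through by 4: q'' - 8q' + 15q = -4 - 4*t.
Characteristic equation r² - 8r + 15 = 0 factors as (r - 3)(r - 5) = 0, so r = 3, 5.
Hence q_h = C1*exp(3*t) + C2*exp(5*t).
For the particular solution try q_p = A0 + A1*t. Substituting and matching coefficients of each power of t gives A0 = -92/225, A1 = -4/15, so q_p = -92/225 - 4*t/15.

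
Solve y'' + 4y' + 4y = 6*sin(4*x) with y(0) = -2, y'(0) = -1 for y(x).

y = -44*exp(-2*x)/25 - 9*sin(4*x)/50 - 6*cos(4*x)/25 - 19*x*exp(-2*x)/5

Characteristic equation r² + 4r + 4 = 0 has discriminant (4)² - 4·(4) = 0, so r = -2 is a repeated root.
Hence y_h = (C1 + C2*x)*exp(-2*x).
Try y_p = A*cos(4*x) + B*sin(4*x). Substituting and equating the coefficients of cos(4x) and sin(4x) gives A = -6/25, B = -9/50, so y_p = -9*sin(4*x)/50 - 6*cos(4*x)/25.
General solution: y = -9*sin(4*x)/50 - 6*cos(4*x)/25 + C1*exp(-2*x) + C2*x*exp(-2*x).
Apply the initial conditions: y(0) = -6/25 + C1 = -2 and y'(0) = -18/25 + C2 - 2*C1 = -1. Solving gives C1 = -44/25, C2 = -19/5.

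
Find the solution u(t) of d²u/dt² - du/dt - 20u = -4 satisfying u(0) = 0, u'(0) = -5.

Characteristic equation r² - r - 20 = 0 factors as (r + 4)(r - 5) = 0, so r = -4, 5.
Hence u_h = C1*exp(-4*t) + C2*exp(5*t).
For the particular solution try u_p = A0. Substituting and matching coefficients of each power of t gives A0 = 1/5, so u_p = 1/5.
General solution: u = 1/5 + C1*exp(-4*t) + C2*exp(5*t).
Apply the initial conditions: u(0) = 1/5 + C1 + C2 = 0 and u'(0) = -4*C1 + 5*C2 = -5. Solving gives C1 = 4/9, C2 = -29/45.

u = 1/5 - 29*exp(5*t)/45 + 4*exp(-4*t)/9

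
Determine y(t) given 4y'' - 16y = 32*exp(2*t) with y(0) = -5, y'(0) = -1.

Divide through by 4: y'' - 4y = 8*exp(2*t).
Characteristic equation r² - 4 = 0 factors as (r - 2)(r + 2) = 0, so r = 2, -2.
Hence y_h = C1*exp(2*t) + C2*exp(-2*t).
Since exp(2*t) solves the homogeneous equation (r = 2 is a root of multiplicity 1), multiply the trial by t. Try y_p = A*t*exp(2*t). Substituting into the equation and dividing by exp(2*t) gives A = 2, so y_p = 2*t*exp(2*t).
General solution: y = C1*exp(2*t) + C2*exp(-2*t) + 2*t*exp(2*t).
Apply the initial conditions: y(0) = C1 + C2 = -5 and y'(0) = 2 - 2*C2 + 2*C1 = -1. Solving gives C1 = -13/4, C2 = -7/4.

y = -13*exp(2*t)/4 - 7*exp(-2*t)/4 + 2*t*exp(2*t)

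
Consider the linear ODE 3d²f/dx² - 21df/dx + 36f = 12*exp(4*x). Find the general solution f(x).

f = C1*exp(3*x) + C2*exp(4*x) + 4*x*exp(4*x)

Divide through by 3: f'' - 7f' + 12f = 4*exp(4*x).
Characteristic equation r² - 7r + 12 = 0 factors as (r - 3)(r - 4) = 0, so r = 3, 4.
Hence f_h = C1*exp(3*x) + C2*exp(4*x).
Since exp(4*x) solves the homogeneous equation (r = 4 is a root of multiplicity 1), multiply the trial by x. Try f_p = A*x*exp(4*x). Substituting into the equation and dividing by exp(4*x) gives A = 4, so f_p = 4*x*exp(4*x).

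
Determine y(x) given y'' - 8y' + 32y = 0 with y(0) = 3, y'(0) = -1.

y = 3*cos(4*x)*exp(4*x) - 13*exp(4*x)*sin(4*x)/4

Characteristic equation r² - 8r + 32 = 0 has discriminant (-8)² - 4·(32) = -64 < 0, so r = 4 ± 4i.
Hence y_h = C1*cos(4*x)*exp(4*x) + C2*exp(4*x)*sin(4*x).
Apply the initial conditions: y(0) = C1 = 3 and y'(0) = 4*C1 + 4*C2 = -1. Solving gives C1 = 3, C2 = -13/4.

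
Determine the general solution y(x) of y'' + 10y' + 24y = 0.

y = C1*exp(-4*x) + C2*exp(-6*x)

Characteristic equation r² + 10r + 24 = 0 factors as (r + 4)(r + 6) = 0, so r = -4, -6.
Hence y_h = C1*exp(-4*x) + C2*exp(-6*x).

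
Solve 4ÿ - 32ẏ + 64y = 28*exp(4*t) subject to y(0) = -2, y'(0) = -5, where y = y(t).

Divide through by 4: y'' - 8y' + 16y = 7*exp(4*t).
Characteristic equation r² - 8r + 16 = 0 has discriminant (-8)² - 4·(16) = 0, so r = 4 is a repeated root.
Hence y_h = (C1 + C2*t)*exp(4*t).
Since exp(4*t) solves the homogeneous equation (r = 4 is a root of multiplicity 2), multiply the trial by t^2. Try y_p = A*t^2*exp(4*t). Substituting into the equation and dividing by exp(4*t) gives A = 7/2, so y_p = 7*t^2*exp(4*t)/2.
General solution: y = C1*exp(4*t) + 7*t^2*exp(4*t)/2 + C2*t*exp(4*t).
Apply the initial conditions: y(0) = C1 = -2 and y'(0) = C2 + 4*C1 = -5. Solving gives C1 = -2, C2 = 3.

y = -2*exp(4*t) + 3*t*exp(4*t) + 7*t**2*exp(4*t)/2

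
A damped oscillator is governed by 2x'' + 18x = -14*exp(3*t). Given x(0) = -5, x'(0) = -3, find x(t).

Divide through by 2: x'' + 9x = -7*exp(3*t).
Characteristic equation r² + 9 = 0 has discriminant (0)² - 4·(9) = -36 < 0, so r = ± 3i.
Hence x_h = C1*cos(3*t) + C2*sin(3*t).
Try x_p = A*exp(3*t). Substituting into the equation and dividing by exp(3*t) gives A = -7/18, so x_p = -7*exp(3*t)/18.
General solution: x = -7*exp(3*t)/18 + C1*cos(3*t) + C2*sin(3*t).
Apply the initial conditions: x(0) = -7/18 + C1 = -5 and x'(0) = -7/6 + 3*C2 = -3. Solving gives C1 = -83/18, C2 = -11/18.

x = -83*cos(3*t)/18 - 11*sin(3*t)/18 - 7*exp(3*t)/18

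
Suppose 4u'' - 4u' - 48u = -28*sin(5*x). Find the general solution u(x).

u = -35*cos(5*x)/1394 + 259*sin(5*x)/1394 + C1*exp(4*x) + C2*exp(-3*x)

Divide through by 4: u'' - u' - 12u = -7*sin(5*x).
Characteristic equation r² - r - 12 = 0 factors as (r - 4)(r + 3) = 0, so r = 4, -3.
Hence u_h = C1*exp(4*x) + C2*exp(-3*x).
Try u_p = A*cos(5*x) + B*sin(5*x). Substituting and equating the coefficients of cos(5x) and sin(5x) gives A = -35/1394, B = 259/1394, so u_p = -35*cos(5*x)/1394 + 259*sin(5*x)/1394.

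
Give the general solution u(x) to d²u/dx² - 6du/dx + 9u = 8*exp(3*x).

u = C1*exp(3*x) + 4*x**2*exp(3*x) + C2*x*exp(3*x)

Characteristic equation r² - 6r + 9 = 0 has discriminant (-6)² - 4·(9) = 0, so r = 3 is a repeated root.
Hence u_h = (C1 + C2*x)*exp(3*x).
Since exp(3*x) solves the homogeneous equation (r = 3 is a root of multiplicity 2), multiply the trial by x^2. Try u_p = A*x^2*exp(3*x). Substituting into the equation and dividing by exp(3*x) gives A = 4, so u_p = 4*x^2*exp(3*x).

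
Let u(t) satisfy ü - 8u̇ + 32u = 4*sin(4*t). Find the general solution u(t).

u = cos(4*t)/10 + sin(4*t)/20 + C1*cos(4*t)*exp(4*t) + C2*exp(4*t)*sin(4*t)

Characteristic equation r² - 8r + 32 = 0 has discriminant (-8)² - 4·(32) = -64 < 0, so r = 4 ± 4i.
Hence u_h = C1*cos(4*t)*exp(4*t) + C2*exp(4*t)*sin(4*t).
Try u_p = A*cos(4*t) + B*sin(4*t). Substituting and equating the coefficients of cos(4t) and sin(4t) gives A = 1/10, B = 1/20, so u_p = cos(4*t)/10 + sin(4*t)/20.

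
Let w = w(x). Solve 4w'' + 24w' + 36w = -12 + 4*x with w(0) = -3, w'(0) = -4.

Divide through by 4: w'' + 6w' + 9w = -3 + x.
Characteristic equation r² + 6r + 9 = 0 has discriminant (6)² - 4·(9) = 0, so r = -3 is a repeated root.
Hence w_h = (C1 + C2*x)*exp(-3*x).
For the particular solution try w_p = A0 + A1*x. Substituting and matching coefficients of each power of x gives A0 = -11/27, A1 = 1/9, so w_p = -11/27 + x/9.
General solution: w = -11/27 + x/9 + C1*exp(-3*x) + C2*x*exp(-3*x).
Apply the initial conditions: w(0) = -11/27 + C1 = -3 and w'(0) = 1/9 + C2 - 3*C1 = -4. Solving gives C1 = -70/27, C2 = -107/9.

w = -11/27 - 70*exp(-3*x)/27 + x/9 - 107*x*exp(-3*x)/9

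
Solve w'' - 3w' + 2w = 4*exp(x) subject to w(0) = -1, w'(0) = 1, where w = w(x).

w = -7*exp(x) + 6*exp(2*x) - 4*x*exp(x)

Characteristic equation r² - 3r + 2 = 0 factors as (r - 1)(r - 2) = 0, so r = 1, 2.
Hence w_h = C1*exp(x) + C2*exp(2*x).
Since exp(x) solves the homogeneous equation (r = 1 is a root of multiplicity 1), multiply the trial by x. Try w_p = A*x*exp(x). Substituting into the equation and dividing by exp(x) gives A = -4, so w_p = -4*x*exp(x).
General solution: w = C1*exp(x) + C2*exp(2*x) - 4*x*exp(x).
Apply the initial conditions: w(0) = C1 + C2 = -1 and w'(0) = -4 + C1 + 2*C2 = 1. Solving gives C1 = -7, C2 = 6.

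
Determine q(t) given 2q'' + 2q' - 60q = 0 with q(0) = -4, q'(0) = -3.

Divide through by 2: q'' + q' - 30q = 0.
Characteristic equation r² + r - 30 = 0 factors as (r - 5)(r + 6) = 0, so r = 5, -6.
Hence q_h = C1*exp(5*t) + C2*exp(-6*t).
Apply the initial conditions: q(0) = C1 + C2 = -4 and q'(0) = -6*C2 + 5*C1 = -3. Solving gives C1 = -27/11, C2 = -17/11.

q = -27*exp(5*t)/11 - 17*exp(-6*t)/11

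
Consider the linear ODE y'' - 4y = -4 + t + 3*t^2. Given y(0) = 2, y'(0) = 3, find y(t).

Characteristic equation r² - 4 = 0 factors as (r - 2)(r + 2) = 0, so r = 2, -2.
Hence y_h = C1*exp(2*t) + C2*exp(-2*t).
For the particular solution try y_p = A0 + A1*t + A2*t^2. Substituting and matching coefficients of each power of t gives A0 = 5/8, A1 = -1/4, A2 = -3/4, so y_p = 5/8 - 3*t^2/4 - t/4.
General solution: y = 5/8 - 3*t^2/4 - t/4 + C1*exp(2*t) + C2*exp(-2*t).
Apply the initial conditions: y(0) = 5/8 + C1 + C2 = 2 and y'(0) = -1/4 - 2*C2 + 2*C1 = 3. Solving gives C1 = 3/2, C2 = -1/8.

y = 5/8 - 3*t**2/4 - t/4 - exp(-2*t)/8 + 3*exp(2*t)/2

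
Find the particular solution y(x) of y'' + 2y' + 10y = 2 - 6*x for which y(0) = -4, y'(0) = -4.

y = 8/25 - 3*x/5 - 193*exp(-x)*sin(3*x)/75 - 108*cos(3*x)*exp(-x)/25

Characteristic equation r² + 2r + 10 = 0 has discriminant (2)² - 4·(10) = -36 < 0, so r = -1 ± 3i.
Hence y_h = C1*cos(3*x)*exp(-x) + C2*exp(-x)*sin(3*x).
For the particular solution try y_p = A0 + A1*x. Substituting and matching coefficients of each power of x gives A0 = 8/25, A1 = -3/5, so y_p = 8/25 - 3*x/5.
General solution: y = 8/25 - 3*x/5 + C1*cos(3*x)*exp(-x) + C2*exp(-x)*sin(3*x).
Apply the initial conditions: y(0) = 8/25 + C1 = -4 and y'(0) = -3/5 - C1 + 3*C2 = -4. Solving gives C1 = -108/25, C2 = -193/75.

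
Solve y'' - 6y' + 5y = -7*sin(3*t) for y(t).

y = -63*cos(3*t)/170 + 7*sin(3*t)/85 + C1*exp(t) + C2*exp(5*t)

Characteristic equation r² - 6r + 5 = 0 factors as (r - 1)(r - 5) = 0, so r = 1, 5.
Hence y_h = C1*exp(t) + C2*exp(5*t).
Try y_p = A*cos(3*t) + B*sin(3*t). Substituting and equating the coefficients of cos(3t) and sin(3t) gives A = -63/170, B = 7/85, so y_p = -63*cos(3*t)/170 + 7*sin(3*t)/85.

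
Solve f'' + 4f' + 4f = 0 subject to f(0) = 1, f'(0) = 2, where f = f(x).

f = 4*x*exp(-2*x) + exp(-2*x)

Characteristic equation r² + 4r + 4 = 0 has discriminant (4)² - 4·(4) = 0, so r = -2 is a repeated root.
Hence f_h = (C1 + C2*x)*exp(-2*x).
Apply the initial conditions: f(0) = C1 = 1 and f'(0) = C2 - 2*C1 = 2. Solving gives C1 = 1, C2 = 4.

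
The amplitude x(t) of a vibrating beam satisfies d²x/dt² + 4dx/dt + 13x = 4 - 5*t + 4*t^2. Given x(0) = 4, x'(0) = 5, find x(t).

Characteristic equation r² + 4r + 13 = 0 has discriminant (4)² - 4·(13) = -36 < 0, so r = -2 ± 3i.
Hence x_h = C1*cos(3*t)*exp(-2*t) + C2*exp(-2*t)*sin(3*t).
For the particular solution try x_p = A0 + A1*t + A2*t^2. Substituting and matching coefficients of each power of t gives A0 = 960/2197, A1 = -97/169, A2 = 4/13, so x_p = 960/2197 - 97*t/169 + 4*t^2/13.
General solution: x = 960/2197 - 97*t/169 + 4*t^2/13 + C1*cos(3*t)*exp(-2*t) + C2*exp(-2*t)*sin(3*t).
Apply the initial conditions: x(0) = 960/2197 + C1 = 4 and x'(0) = -97/169 - 2*C1 + 3*C2 = 5. Solving gives C1 = 7828/2197, C2 = 27902/6591.

x = 960/2197 - 97*t/169 + 4*t**2/13 + 7828*cos(3*t)*exp(-2*t)/2197 + 27902*exp(-2*t)*sin(3*t)/6591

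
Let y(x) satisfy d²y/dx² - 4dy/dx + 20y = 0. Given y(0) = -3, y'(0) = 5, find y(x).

Characteristic equation r² - 4r + 20 = 0 has discriminant (-4)² - 4·(20) = -64 < 0, so r = 2 ± 4i.
Hence y_h = C1*cos(4*x)*exp(2*x) + C2*exp(2*x)*sin(4*x).
Apply the initial conditions: y(0) = C1 = -3 and y'(0) = 2*C1 + 4*C2 = 5. Solving gives C1 = -3, C2 = 11/4.

y = -3*cos(4*x)*exp(2*x) + 11*exp(2*x)*sin(4*x)/4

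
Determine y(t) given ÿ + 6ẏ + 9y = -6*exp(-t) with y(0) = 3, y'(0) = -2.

Characteristic equation r² + 6r + 9 = 0 has discriminant (6)² - 4·(9) = 0, so r = -3 is a repeated root.
Hence y_h = (C1 + C2*t)*exp(-3*t).
Try y_p = A*exp(-t). Substituting into the equation and dividing by exp(-t) gives A = -3/2, so y_p = -3*exp(-t)/2.
General solution: y = -3*exp(-t)/2 + C1*exp(-3*t) + C2*t*exp(-3*t).
Apply the initial conditions: y(0) = -3/2 + C1 = 3 and y'(0) = 3/2 + C2 - 3*C1 = -2. Solving gives C1 = 9/2, C2 = 10.

y = -3*exp(-t)/2 + 9*exp(-3*t)/2 + 10*t*exp(-3*t)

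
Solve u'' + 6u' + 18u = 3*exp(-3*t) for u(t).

Characteristic equation r² + 6r + 18 = 0 has discriminant (6)² - 4·(18) = -36 < 0, so r = -3 ± 3i.
Hence u_h = C1*cos(3*t)*exp(-3*t) + C2*exp(-3*t)*sin(3*t).
Try u_p = A*exp(-3*t). Substituting into the equation and dividing by exp(-3*t) gives A = 1/3, so u_p = exp(-3*t)/3.

u = exp(-3*t)/3 + C1*cos(3*t)*exp(-3*t) + C2*exp(-3*t)*sin(3*t)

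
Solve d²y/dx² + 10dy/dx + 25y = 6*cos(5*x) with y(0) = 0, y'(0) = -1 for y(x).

y = 3*sin(5*x)/25 - 8*x*exp(-5*x)/5

Characteristic equation r² + 10r + 25 = 0 has discriminant (10)² - 4·(25) = 0, so r = -5 is a repeated root.
Hence y_h = (C1 + C2*x)*exp(-5*x).
Try y_p = A*cos(5*x) + B*sin(5*x). Substituting and equating the coefficients of cos(5x) and sin(5x) gives A = 0, B = 3/25, so y_p = 3*sin(5*x)/25.
General solution: y = 3*sin(5*x)/25 + C1*exp(-5*x) + C2*x*exp(-5*x).
Apply the initial conditions: y(0) = C1 = 0 and y'(0) = 3/5 + C2 - 5*C1 = -1. Solving gives C1 = 0, C2 = -8/5.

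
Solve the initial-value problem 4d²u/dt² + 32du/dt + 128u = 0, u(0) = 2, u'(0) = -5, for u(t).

Divide through by 4: u'' + 8u' + 32u = 0.
Characteristic equation r² + 8r + 32 = 0 has discriminant (8)² - 4·(32) = -64 < 0, so r = -4 ± 4i.
Hence u_h = C1*cos(4*t)*exp(-4*t) + C2*exp(-4*t)*sin(4*t).
Apply the initial conditions: u(0) = C1 = 2 and u'(0) = -4*C1 + 4*C2 = -5. Solving gives C1 = 2, C2 = 3/4.

u = 2*cos(4*t)*exp(-4*t) + 3*exp(-4*t)*sin(4*t)/4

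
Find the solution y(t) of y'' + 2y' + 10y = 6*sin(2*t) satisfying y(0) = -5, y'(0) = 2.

y = -6*cos(2*t)/13 + 9*sin(2*t)/13 - 59*cos(3*t)*exp(-t)/13 - 17*exp(-t)*sin(3*t)/13

Characteristic equation r² + 2r + 10 = 0 has discriminant (2)² - 4·(10) = -36 < 0, so r = -1 ± 3i.
Hence y_h = C1*cos(3*t)*exp(-t) + C2*exp(-t)*sin(3*t).
Try y_p = A*cos(2*t) + B*sin(2*t). Substituting and equating the coefficients of cos(2t) and sin(2t) gives A = -6/13, B = 9/13, so y_p = -6*cos(2*t)/13 + 9*sin(2*t)/13.
General solution: y = -6*cos(2*t)/13 + 9*sin(2*t)/13 + C1*cos(3*t)*exp(-t) + C2*exp(-t)*sin(3*t).
Apply the initial conditions: y(0) = -6/13 + C1 = -5 and y'(0) = 18/13 - C1 + 3*C2 = 2. Solving gives C1 = -59/13, C2 = -17/13.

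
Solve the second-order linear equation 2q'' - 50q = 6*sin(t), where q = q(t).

q = -3*sin(t)/26 + C1*exp(5*t) + C2*exp(-5*t)

Divide through by 2: q'' - 25q = 3*sin(t).
Characteristic equation r² - 25 = 0 factors as (r - 5)(r + 5) = 0, so r = 5, -5.
Hence q_h = C1*exp(5*t) + C2*exp(-5*t).
Try q_p = A*cos(t) + B*sin(t). Substituting and equating the coefficients of cos(t) and sin(t) gives A = 0, B = -3/26, so q_p = -3*sin(t)/26.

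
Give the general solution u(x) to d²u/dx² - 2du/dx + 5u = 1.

Characteristic equation r² - 2r + 5 = 0 has discriminant (-2)² - 4·(5) = -16 < 0, so r = 1 ± 2i.
Hence u_h = C1*cos(2*x)*exp(x) + C2*exp(x)*sin(2*x).
For the particular solution try u_p = A0. Substituting and matching coefficients of each power of x gives A0 = 1/5, so u_p = 1/5.

u = 1/5 + C1*cos(2*x)*exp(x) + C2*exp(x)*sin(2*x)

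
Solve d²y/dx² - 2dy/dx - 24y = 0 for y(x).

Characteristic equation r² - 2r - 24 = 0 factors as (r - 6)(r + 4) = 0, so r = 6, -4.
Hence y_h = C1*exp(6*x) + C2*exp(-4*x).

y = C1*exp(6*x) + C2*exp(-4*x)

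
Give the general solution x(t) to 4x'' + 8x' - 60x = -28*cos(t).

x = -7*sin(t)/130 + 28*cos(t)/65 + C1*exp(3*t) + C2*exp(-5*t)

Divide through by 4: x'' + 2x' - 15x = -7*cos(t).
Characteristic equation r² + 2r - 15 = 0 factors as (r - 3)(r + 5) = 0, so r = 3, -5.
Hence x_h = C1*exp(3*t) + C2*exp(-5*t).
Try x_p = A*cos(t) + B*sin(t). Substituting and equating the coefficients of cos(t) and sin(t) gives A = 28/65, B = -7/130, so x_p = -7*sin(t)/130 + 28*cos(t)/65.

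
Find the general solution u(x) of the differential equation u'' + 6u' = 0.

Characteristic equation r² + 6r = 0 factors as (r + 6)r = 0, so r = -6, 0.
Hence u_h = C1*exp(-6*x) + C2.

u = C2 + C1*exp(-6*x)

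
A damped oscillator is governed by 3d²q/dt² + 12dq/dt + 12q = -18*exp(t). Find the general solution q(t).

Divide through by 3: q'' + 4q' + 4q = -6*exp(t).
Characteristic equation r² + 4r + 4 = 0 has discriminant (4)² - 4·(4) = 0, so r = -2 is a repeated root.
Hence q_h = (C1 + C2*t)*exp(-2*t).
Try q_p = A*exp(t). Substituting into the equation and dividing by exp(t) gives A = -2/3, so q_p = -2*exp(t)/3.

q = -2*exp(t)/3 + C1*exp(-2*t) + C2*t*exp(-2*t)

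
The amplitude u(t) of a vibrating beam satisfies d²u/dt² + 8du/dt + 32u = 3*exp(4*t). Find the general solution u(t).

Characteristic equation r² + 8r + 32 = 0 has discriminant (8)² - 4·(32) = -64 < 0, so r = -4 ± 4i.
Hence u_h = C1*cos(4*t)*exp(-4*t) + C2*exp(-4*t)*sin(4*t).
Try u_p = A*exp(4*t). Substituting into the equation and dividing by exp(4*t) gives A = 3/80, so u_p = 3*exp(4*t)/80.

u = 3*exp(4*t)/80 + C1*cos(4*t)*exp(-4*t) + C2*exp(-4*t)*sin(4*t)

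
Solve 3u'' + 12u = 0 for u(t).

Divide through by 3: u'' + 4u = 0.
Characteristic equation r² + 4 = 0 has discriminant (0)² - 4·(4) = -16 < 0, so r = ± 2i.
Hence u_h = C1*cos(2*t) + C2*sin(2*t).

u = C1*cos(2*t) + C2*sin(2*t)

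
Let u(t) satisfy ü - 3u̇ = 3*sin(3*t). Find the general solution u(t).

u = C2 - sin(3*t)/6 + cos(3*t)/6 + C1*exp(3*t)

Characteristic equation r² - 3r = 0 factors as (r - 3)r = 0, so r = 3, 0.
Hence u_h = C1*exp(3*t) + C2.
Try u_p = A*cos(3*t) + B*sin(3*t). Substituting and equating the coefficients of cos(3t) and sin(3t) gives A = 1/6, B = -1/6, so u_p = -sin(3*t)/6 + cos(3*t)/6.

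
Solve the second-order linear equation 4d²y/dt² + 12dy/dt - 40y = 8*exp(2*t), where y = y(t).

Divide through by 4: y'' + 3y' - 10y = 2*exp(2*t).
Characteristic equation r² + 3r - 10 = 0 factors as (r + 5)(r - 2) = 0, so r = -5, 2.
Hence y_h = C1*exp(-5*t) + C2*exp(2*t).
Since exp(2*t) solves the homogeneous equation (r = 2 is a root of multiplicity 1), multiply the trial by t. Try y_p = A*t*exp(2*t). Substituting into the equation and dividing by exp(2*t) gives A = 2/7, so y_p = 2*t*exp(2*t)/7.

y = C1*exp(-5*t) + C2*exp(2*t) + 2*t*exp(2*t)/7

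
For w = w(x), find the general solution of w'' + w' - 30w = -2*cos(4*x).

w = -2*sin(4*x)/533 + 23*cos(4*x)/533 + C1*exp(-6*x) + C2*exp(5*x)

Characteristic equation r² + r - 30 = 0 factors as (r + 6)(r - 5) = 0, so r = -6, 5.
Hence w_h = C1*exp(-6*x) + C2*exp(5*x).
Try w_p = A*cos(4*x) + B*sin(4*x). Substituting and equating the coefficients of cos(4x) and sin(4x) gives A = 23/533, B = -2/533, so w_p = -2*sin(4*x)/533 + 23*cos(4*x)/533.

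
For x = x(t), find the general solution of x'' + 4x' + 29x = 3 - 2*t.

x = 95/841 - 2*t/29 + C1*cos(5*t)*exp(-2*t) + C2*exp(-2*t)*sin(5*t)

Characteristic equation r² + 4r + 29 = 0 has discriminant (4)² - 4·(29) = -100 < 0, so r = -2 ± 5i.
Hence x_h = C1*cos(5*t)*exp(-2*t) + C2*exp(-2*t)*sin(5*t).
For the particular solution try x_p = A0 + A1*t. Substituting and matching coefficients of each power of t gives A0 = 95/841, A1 = -2/29, so x_p = 95/841 - 2*t/29.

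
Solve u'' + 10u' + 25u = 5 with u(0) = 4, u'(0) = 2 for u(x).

Characteristic equation r² + 10r + 25 = 0 has discriminant (10)² - 4·(25) = 0, so r = -5 is a repeated root.
Hence u_h = (C1 + C2*x)*exp(-5*x).
For the particular solution try u_p = A0. Substituting and matching coefficients of each power of x gives A0 = 1/5, so u_p = 1/5.
General solution: u = 1/5 + C1*exp(-5*x) + C2*x*exp(-5*x).
Apply the initial conditions: u(0) = 1/5 + C1 = 4 and u'(0) = C2 - 5*C1 = 2. Solving gives C1 = 19/5, C2 = 21.

u = 1/5 + 19*exp(-5*x)/5 + 21*x*exp(-5*x)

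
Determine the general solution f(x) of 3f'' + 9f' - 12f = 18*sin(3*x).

f = -39*sin(3*x)/125 - 27*cos(3*x)/125 + C1*exp(-4*x) + C2*exp(x)

Divide through by 3: f'' + 3f' - 4f = 6*sin(3*x).
Characteristic equation r² + 3r - 4 = 0 factors as (r + 4)(r - 1) = 0, so r = -4, 1.
Hence f_h = C1*exp(-4*x) + C2*exp(x).
Try f_p = A*cos(3*x) + B*sin(3*x). Substituting and equating the coefficients of cos(3x) and sin(3x) gives A = -27/125, B = -39/125, so f_p = -39*sin(3*x)/125 - 27*cos(3*x)/125.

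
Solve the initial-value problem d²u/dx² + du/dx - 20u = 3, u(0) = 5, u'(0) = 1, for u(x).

u = -3/20 + 98*exp(-5*x)/45 + 107*exp(4*x)/36

Characteristic equation r² + r - 20 = 0 factors as (r + 5)(r - 4) = 0, so r = -5, 4.
Hence u_h = C1*exp(-5*x) + C2*exp(4*x).
For the particular solution try u_p = A0. Substituting and matching coefficients of each power of x gives A0 = -3/20, so u_p = -3/20.
General solution: u = -3/20 + C1*exp(-5*x) + C2*exp(4*x).
Apply the initial conditions: u(0) = -3/20 + C1 + C2 = 5 and u'(0) = -5*C1 + 4*C2 = 1. Solving gives C1 = 98/45, C2 = 107/36.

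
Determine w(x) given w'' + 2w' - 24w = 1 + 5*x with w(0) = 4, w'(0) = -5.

w = -17/288 - 5*x/24 + 313*exp(4*x)/160 + 757*exp(-6*x)/360

Characteristic equation r² + 2r - 24 = 0 factors as (r - 4)(r + 6) = 0, so r = 4, -6.
Hence w_h = C1*exp(4*x) + C2*exp(-6*x).
For the particular solution try w_p = A0 + A1*x. Substituting and matching coefficients of each power of x gives A0 = -17/288, A1 = -5/24, so w_p = -17/288 - 5*x/24.
General solution: w = -17/288 - 5*x/24 + C1*exp(4*x) + C2*exp(-6*x).
Apply the initial conditions: w(0) = -17/288 + C1 + C2 = 4 and w'(0) = -5/24 - 6*C2 + 4*C1 = -5. Solving gives C1 = 313/160, C2 = 757/360.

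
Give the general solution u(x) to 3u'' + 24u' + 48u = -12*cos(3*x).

u = -96*sin(3*x)/625 - 28*cos(3*x)/625 + C1*exp(-4*x) + C2*x*exp(-4*x)

Divide through by 3: u'' + 8u' + 16u = -4*cos(3*x).
Characteristic equation r² + 8r + 16 = 0 has discriminant (8)² - 4·(16) = 0, so r = -4 is a repeated root.
Hence u_h = (C1 + C2*x)*exp(-4*x).
Try u_p = A*cos(3*x) + B*sin(3*x). Substituting and equating the coefficients of cos(3x) and sin(3x) gives A = -28/625, B = -96/625, so u_p = -96*sin(3*x)/625 - 28*cos(3*x)/625.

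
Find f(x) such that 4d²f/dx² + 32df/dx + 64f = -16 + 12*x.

Divide through by 4: f'' + 8f' + 16f = -4 + 3*x.
Characteristic equation r² + 8r + 16 = 0 has discriminant (8)² - 4·(16) = 0, so r = -4 is a repeated root.
Hence f_h = (C1 + C2*x)*exp(-4*x).
For the particular solution try f_p = A0 + A1*x. Substituting and matching coefficients of each power of x gives A0 = -11/32, A1 = 3/16, so f_p = -11/32 + 3*x/16.

f = -11/32 + 3*x/16 + C1*exp(-4*x) + C2*x*exp(-4*x)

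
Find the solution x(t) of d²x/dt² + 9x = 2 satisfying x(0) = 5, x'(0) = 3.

Characteristic equation r² + 9 = 0 has discriminant (0)² - 4·(9) = -36 < 0, so r = ± 3i.
Hence x_h = C1*cos(3*t) + C2*sin(3*t).
For the particular solution try x_p = A0. Substituting and matching coefficients of each power of t gives A0 = 2/9, so x_p = 2/9.
General solution: x = 2/9 + C1*cos(3*t) + C2*sin(3*t).
Apply the initial conditions: x(0) = 2/9 + C1 = 5 and x'(0) = 3*C2 = 3. Solving gives C1 = 43/9, C2 = 1.

x = 2/9 + 43*cos(3*t)/9 + sin(3*t)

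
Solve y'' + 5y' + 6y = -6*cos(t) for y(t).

Characteristic equation r² + 5r + 6 = 0 factors as (r + 2)(r + 3) = 0, so r = -2, -3.
Hence y_h = C1*exp(-2*t) + C2*exp(-3*t).
Try y_p = A*cos(t) + B*sin(t). Substituting and equating the coefficients of cos(t) and sin(t) gives A = -3/5, B = -3/5, so y_p = -3*cos(t)/5 - 3*sin(t)/5.

y = -3*cos(t)/5 - 3*sin(t)/5 + C1*exp(-2*t) + C2*exp(-3*t)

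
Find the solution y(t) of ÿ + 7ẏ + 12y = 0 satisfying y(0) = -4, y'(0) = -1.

y = -17*exp(-3*t) + 13*exp(-4*t)

Characteristic equation r² + 7r + 12 = 0 factors as (r + 3)(r + 4) = 0, so r = -3, -4.
Hence y_h = C1*exp(-3*t) + C2*exp(-4*t).
Apply the initial conditions: y(0) = C1 + C2 = -4 and y'(0) = -4*C2 - 3*C1 = -1. Solving gives C1 = -17, C2 = 13.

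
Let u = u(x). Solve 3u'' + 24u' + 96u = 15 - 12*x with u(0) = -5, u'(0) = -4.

u = 3/16 - x/8 - 197*exp(-4*x)*sin(4*x)/32 - 83*cos(4*x)*exp(-4*x)/16

Divide through by 3: u'' + 8u' + 32u = 5 - 4*x.
Characteristic equation r² + 8r + 32 = 0 has discriminant (8)² - 4·(32) = -64 < 0, so r = -4 ± 4i.
Hence u_h = C1*cos(4*x)*exp(-4*x) + C2*exp(-4*x)*sin(4*x).
For the particular solution try u_p = A0 + A1*x. Substituting and matching coefficients of each power of x gives A0 = 3/16, A1 = -1/8, so u_p = 3/16 - x/8.
General solution: u = 3/16 - x/8 + C1*cos(4*x)*exp(-4*x) + C2*exp(-4*x)*sin(4*x).
Apply the initial conditions: u(0) = 3/16 + C1 = -5 and u'(0) = -1/8 - 4*C1 + 4*C2 = -4. Solving gives C1 = -83/16, C2 = -197/32.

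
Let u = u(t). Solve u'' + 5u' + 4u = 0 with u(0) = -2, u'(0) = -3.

Characteristic equation r² + 5r + 4 = 0 factors as (r + 1)(r + 4) = 0, so r = -1, -4.
Hence u_h = C1*exp(-t) + C2*exp(-4*t).
Apply the initial conditions: u(0) = C1 + C2 = -2 and u'(0) = -C1 - 4*C2 = -3. Solving gives C1 = -11/3, C2 = 5/3.

u = -11*exp(-t)/3 + 5*exp(-4*t)/3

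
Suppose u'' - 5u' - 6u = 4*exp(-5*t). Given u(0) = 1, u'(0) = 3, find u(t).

Characteristic equation r² - 5r - 6 = 0 factors as (r + 1)(r - 6) = 0, so r = -1, 6.
Hence u_h = C1*exp(-t) + C2*exp(6*t).
Try u_p = A*exp(-5*t). Substituting into the equation and dividing by exp(-5*t) gives A = 1/11, so u_p = exp(-5*t)/11.
General solution: u = exp(-5*t)/11 + C1*exp(-t) + C2*exp(6*t).
Apply the initial conditions: u(0) = 1/11 + C1 + C2 = 1 and u'(0) = -5/11 - C1 + 6*C2 = 3. Solving gives C1 = 2/7, C2 = 48/77.

u = exp(-5*t)/11 + 2*exp(-t)/7 + 48*exp(6*t)/77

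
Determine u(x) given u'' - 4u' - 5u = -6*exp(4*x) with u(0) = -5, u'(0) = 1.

Characteristic equation r² - 4r - 5 = 0 factors as (r - 5)(r + 1) = 0, so r = 5, -1.
Hence u_h = C1*exp(5*x) + C2*exp(-x).
Try u_p = A*exp(4*x). Substituting into the equation and dividing by exp(4*x) gives A = 6/5, so u_p = 6*exp(4*x)/5.
General solution: u = 6*exp(4*x)/5 + C1*exp(5*x) + C2*exp(-x).
Apply the initial conditions: u(0) = 6/5 + C1 + C2 = -5 and u'(0) = 24/5 - C2 + 5*C1 = 1. Solving gives C1 = -5/3, C2 = -68/15.

u = -68*exp(-x)/15 - 5*exp(5*x)/3 + 6*exp(4*x)/5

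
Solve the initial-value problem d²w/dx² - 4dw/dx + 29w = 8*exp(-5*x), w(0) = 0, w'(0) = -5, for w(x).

w = 4*exp(-5*x)/37 - 157*exp(2*x)*sin(5*x)/185 - 4*cos(5*x)*exp(2*x)/37

Characteristic equation r² - 4r + 29 = 0 has discriminant (-4)² - 4·(29) = -100 < 0, so r = 2 ± 5i.
Hence w_h = C1*cos(5*x)*exp(2*x) + C2*exp(2*x)*sin(5*x).
Try w_p = A*exp(-5*x). Substituting into the equation and dividing by exp(-5*x) gives A = 4/37, so w_p = 4*exp(-5*x)/37.
General solution: w = 4*exp(-5*x)/37 + C1*cos(5*x)*exp(2*x) + C2*exp(2*x)*sin(5*x).
Apply the initial conditions: w(0) = 4/37 + C1 = 0 and w'(0) = -20/37 + 2*C1 + 5*C2 = -5. Solving gives C1 = -4/37, C2 = -157/185.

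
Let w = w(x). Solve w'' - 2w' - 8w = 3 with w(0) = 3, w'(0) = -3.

Characteristic equation r² - 2r - 8 = 0 factors as (r + 2)(r - 4) = 0, so r = -2, 4.
Hence w_h = C1*exp(-2*x) + C2*exp(4*x).
For the particular solution try w_p = A0. Substituting and matching coefficients of each power of x gives A0 = -3/8, so w_p = -3/8.
General solution: w = -3/8 + C1*exp(-2*x) + C2*exp(4*x).
Apply the initial conditions: w(0) = -3/8 + C1 + C2 = 3 and w'(0) = -2*C1 + 4*C2 = -3. Solving gives C1 = 11/4, C2 = 5/8.

w = -3/8 + 5*exp(4*x)/8 + 11*exp(-2*x)/4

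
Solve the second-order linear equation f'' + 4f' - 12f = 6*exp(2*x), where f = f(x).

Characteristic equation r² + 4r - 12 = 0 factors as (r + 6)(r - 2) = 0, so r = -6, 2.
Hence f_h = C1*exp(-6*x) + C2*exp(2*x).
Since exp(2*x) solves the homogeneous equation (r = 2 is a root of multiplicity 1), multiply the trial by x. Try f_p = A*x*exp(2*x). Substituting into the equation and dividing by exp(2*x) gives A = 3/4, so f_p = 3*x*exp(2*x)/4.

f = C1*exp(-6*x) + C2*exp(2*x) + 3*x*exp(2*x)/4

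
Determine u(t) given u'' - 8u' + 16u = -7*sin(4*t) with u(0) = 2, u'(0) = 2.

Characteristic equation r² - 8r + 16 = 0 has discriminant (-8)² - 4·(16) = 0, so r = 4 is a repeated root.
Hence u_h = (C1 + C2*t)*exp(4*t).
Try u_p = A*cos(4*t) + B*sin(4*t). Substituting and equating the coefficients of cos(4t) and sin(4t) gives A = -7/32, B = 0, so u_p = -7*cos(4*t)/32.
General solution: u = -7*cos(4*t)/32 + C1*exp(4*t) + C2*t*exp(4*t).
Apply the initial conditions: u(0) = -7/32 + C1 = 2 and u'(0) = C2 + 4*C1 = 2. Solving gives C1 = 71/32, C2 = -55/8.

u = -7*cos(4*t)/32 + 71*exp(4*t)/32 - 55*t*exp(4*t)/8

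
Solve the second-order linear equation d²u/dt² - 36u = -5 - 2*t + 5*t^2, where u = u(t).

Characteristic equation r² - 36 = 0 factors as (r + 6)(r - 6) = 0, so r = -6, 6.
Hence u_h = C1*exp(-6*t) + C2*exp(6*t).
For the particular solution try u_p = A0 + A1*t + A2*t^2. Substituting and matching coefficients of each power of t gives A0 = 85/648, A1 = 1/18, A2 = -5/36, so u_p = 85/648 - 5*t^2/36 + t/18.

u = 85/648 - 5*t**2/36 + t/18 + C1*exp(-6*t) + C2*exp(6*t)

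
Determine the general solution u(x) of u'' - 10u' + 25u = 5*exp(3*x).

u = 5*exp(3*x)/4 + C1*exp(5*x) + C2*x*exp(5*x)

Characteristic equation r² - 10r + 25 = 0 has discriminant (-10)² - 4·(25) = 0, so r = 5 is a repeated root.
Hence u_h = (C1 + C2*x)*exp(5*x).
Try u_p = A*exp(3*x). Substituting into the equation and dividing by exp(3*x) gives A = 5/4, so u_p = 5*exp(3*x)/4.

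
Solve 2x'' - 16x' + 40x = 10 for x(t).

Divide through by 2: x'' - 8x' + 20x = 5.
Characteristic equation r² - 8r + 20 = 0 has discriminant (-8)² - 4·(20) = -16 < 0, so r = 4 ± 2i.
Hence x_h = C1*cos(2*t)*exp(4*t) + C2*exp(4*t)*sin(2*t).
For the particular solution try x_p = A0. Substituting and matching coefficients of each power of t gives A0 = 1/4, so x_p = 1/4.

x = 1/4 + C1*cos(2*t)*exp(4*t) + C2*exp(4*t)*sin(2*t)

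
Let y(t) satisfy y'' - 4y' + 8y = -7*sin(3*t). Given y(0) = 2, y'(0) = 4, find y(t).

Characteristic equation r² - 4r + 8 = 0 has discriminant (-4)² - 4·(8) = -16 < 0, so r = 2 ± 2i.
Hence y_h = C1*cos(2*t)*exp(2*t) + C2*exp(2*t)*sin(2*t).
Try y_p = A*cos(3*t) + B*sin(3*t). Substituting and equating the coefficients of cos(3t) and sin(3t) gives A = -84/145, B = 7/145, so y_p = -84*cos(3*t)/145 + 7*sin(3*t)/145.
General solution: y = -84*cos(3*t)/145 + 7*sin(3*t)/145 + C1*cos(2*t)*exp(2*t) + C2*exp(2*t)*sin(2*t).
Apply the initial conditions: y(0) = -84/145 + C1 = 2 and y'(0) = 21/145 + 2*C1 + 2*C2 = 4. Solving gives C1 = 374/145, C2 = -189/290.

y = -84*cos(3*t)/145 + 7*sin(3*t)/145 - 189*exp(2*t)*sin(2*t)/290 + 374*cos(2*t)*exp(2*t)/145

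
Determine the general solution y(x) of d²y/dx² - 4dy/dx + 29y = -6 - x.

y = -178/841 - x/29 + C1*cos(5*x)*exp(2*x) + C2*exp(2*x)*sin(5*x)

Characteristic equation r² - 4r + 29 = 0 has discriminant (-4)² - 4·(29) = -100 < 0, so r = 2 ± 5i.
Hence y_h = C1*cos(5*x)*exp(2*x) + C2*exp(2*x)*sin(5*x).
For the particular solution try y_p = A0 + A1*x. Substituting and matching coefficients of each power of x gives A0 = -178/841, A1 = -1/29, so y_p = -178/841 - x/29.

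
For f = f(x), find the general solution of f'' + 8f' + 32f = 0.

f = C1*cos(4*x)*exp(-4*x) + C2*exp(-4*x)*sin(4*x)

Characteristic equation r² + 8r + 32 = 0 has discriminant (8)² - 4·(32) = -64 < 0, so r = -4 ± 4i.
Hence f_h = C1*cos(4*x)*exp(-4*x) + C2*exp(-4*x)*sin(4*x).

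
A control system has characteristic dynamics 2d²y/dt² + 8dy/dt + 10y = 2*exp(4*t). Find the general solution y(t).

y = exp(4*t)/37 + C1*cos(t)*exp(-2*t) + C2*exp(-2*t)*sin(t)

Divide through by 2: y'' + 4y' + 5y = exp(4*t).
Characteristic equation r² + 4r + 5 = 0 has discriminant (4)² - 4·(5) = -4 < 0, so r = -2 ± i.
Hence y_h = C1*cos(t)*exp(-2*t) + C2*exp(-2*t)*sin(t).
Try y_p = A*exp(4*t). Substituting into the equation and dividing by exp(4*t) gives A = 1/37, so y_p = exp(4*t)/37.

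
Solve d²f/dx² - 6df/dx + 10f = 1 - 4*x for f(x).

Characteristic equation r² - 6r + 10 = 0 has discriminant (-6)² - 4·(10) = -4 < 0, so r = 3 ± i.
Hence f_h = C1*cos(x)*exp(3*x) + C2*exp(3*x)*sin(x).
For the particular solution try f_p = A0 + A1*x. Substituting and matching coefficients of each power of x gives A0 = -7/50, A1 = -2/5, so f_p = -7/50 - 2*x/5.

f = -7/50 - 2*x/5 + C1*cos(x)*exp(3*x) + C2*exp(3*x)*sin(x)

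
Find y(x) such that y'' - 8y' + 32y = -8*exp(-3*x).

y = -8*exp(-3*x)/65 + C1*cos(4*x)*exp(4*x) + C2*exp(4*x)*sin(4*x)

Characteristic equation r² - 8r + 32 = 0 has discriminant (-8)² - 4·(32) = -64 < 0, so r = 4 ± 4i.
Hence y_h = C1*cos(4*x)*exp(4*x) + C2*exp(4*x)*sin(4*x).
Try y_p = A*exp(-3*x). Substituting into the equation and dividing by exp(-3*x) gives A = -8/65, so y_p = -8*exp(-3*x)/65.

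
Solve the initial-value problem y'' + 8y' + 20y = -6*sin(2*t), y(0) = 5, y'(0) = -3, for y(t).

y = -3*sin(2*t)/16 + 3*cos(2*t)/16 + 77*cos(2*t)*exp(-4*t)/16 + 133*exp(-4*t)*sin(2*t)/16

Characteristic equation r² + 8r + 20 = 0 has discriminant (8)² - 4·(20) = -16 < 0, so r = -4 ± 2i.
Hence y_h = C1*cos(2*t)*exp(-4*t) + C2*exp(-4*t)*sin(2*t).
Try y_p = A*cos(2*t) + B*sin(2*t). Substituting and equating the coefficients of cos(2t) and sin(2t) gives A = 3/16, B = -3/16, so y_p = -3*sin(2*t)/16 + 3*cos(2*t)/16.
General solution: y = -3*sin(2*t)/16 + 3*cos(2*t)/16 + C1*cos(2*t)*exp(-4*t) + C2*exp(-4*t)*sin(2*t).
Apply the initial conditions: y(0) = 3/16 + C1 = 5 and y'(0) = -3/8 - 4*C1 + 2*C2 = -3. Solving gives C1 = 77/16, C2 = 133/16.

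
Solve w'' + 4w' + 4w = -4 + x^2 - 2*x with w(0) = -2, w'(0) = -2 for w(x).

w = -1/8 - x - 15*exp(-2*x)/8 + x**2/4 - 19*x*exp(-2*x)/4

Characteristic equation r² + 4r + 4 = 0 has discriminant (4)² - 4·(4) = 0, so r = -2 is a repeated root.
Hence w_h = (C1 + C2*x)*exp(-2*x).
For the particular solution try w_p = A0 + A1*x + A2*x^2. Substituting and matching coefficients of each power of x gives A0 = -1/8, A1 = -1, A2 = 1/4, so w_p = -1/8 - x + x^2/4.
General solution: w = -1/8 - x + x^2/4 + C1*exp(-2*x) + C2*x*exp(-2*x).
Apply the initial conditions: w(0) = -1/8 + C1 = -2 and w'(0) = -1 + C2 - 2*C1 = -2. Solving gives C1 = -15/8, C2 = -19/4.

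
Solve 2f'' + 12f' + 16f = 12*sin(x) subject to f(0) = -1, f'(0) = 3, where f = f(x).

f = -36*cos(x)/85 - 23*exp(-4*x)/34 + exp(-2*x)/10 + 42*sin(x)/85

Divide through by 2: f'' + 6f' + 8f = 6*sin(x).
Characteristic equation r² + 6r + 8 = 0 factors as (r + 2)(r + 4) = 0, so r = -2, -4.
Hence f_h = C1*exp(-2*x) + C2*exp(-4*x).
Try f_p = A*cos(x) + B*sin(x). Substituting and equating the coefficients of cos(x) and sin(x) gives A = -36/85, B = 42/85, so f_p = -36*cos(x)/85 + 42*sin(x)/85.
General solution: f = -36*cos(x)/85 + 42*sin(x)/85 + C1*exp(-2*x) + C2*exp(-4*x).
Apply the initial conditions: f(0) = -36/85 + C1 + C2 = -1 and f'(0) = 42/85 - 4*C2 - 2*C1 = 3. Solving gives C1 = 1/10, C2 = -23/34.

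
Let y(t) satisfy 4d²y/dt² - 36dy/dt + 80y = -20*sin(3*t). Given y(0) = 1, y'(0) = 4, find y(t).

y = -27*cos(3*t)/170 - 15*exp(5*t)/34 - 11*sin(3*t)/170 + 8*exp(4*t)/5

Divide through by 4: y'' - 9y' + 20y = -5*sin(3*t).
Characteristic equation r² - 9r + 20 = 0 factors as (r - 4)(r - 5) = 0, so r = 4, 5.
Hence y_h = C1*exp(4*t) + C2*exp(5*t).
Try y_p = A*cos(3*t) + B*sin(3*t). Substituting and equating the coefficients of cos(3t) and sin(3t) gives A = -27/170, B = -11/170, so y_p = -27*cos(3*t)/170 - 11*sin(3*t)/170.
General solution: y = -27*cos(3*t)/170 - 11*sin(3*t)/170 + C1*exp(4*t) + C2*exp(5*t).
Apply the initial conditions: y(0) = -27/170 + C1 + C2 = 1 and y'(0) = -33/170 + 4*C1 + 5*C2 = 4. Solving gives C1 = 8/5, C2 = -15/34.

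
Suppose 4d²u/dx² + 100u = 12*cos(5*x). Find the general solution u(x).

Divide through by 4: u'' + 25u = 3*cos(5*x).
Characteristic equation r² + 25 = 0 has discriminant (0)² - 4·(25) = -100 < 0, so r = ± 5i.
Hence u_h = C1*cos(5*x) + C2*sin(5*x).
Since ±5i are characteristic roots, multiply the trial by x. Try u_p = x*(A*cos(5*x) + B*sin(5*x)). Substituting and equating the coefficients of cos(5x) and sin(5x) gives A = 0, B = 3/10, so u_p = 3*x*sin(5*x)/10.

u = C1*cos(5*x) + C2*sin(5*x) + 3*x*sin(5*x)/10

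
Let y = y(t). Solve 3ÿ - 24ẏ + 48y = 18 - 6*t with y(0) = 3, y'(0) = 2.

Divide through by 3: y'' - 8y' + 16y = 6 - 2*t.
Characteristic equation r² - 8r + 16 = 0 has discriminant (-8)² - 4·(16) = 0, so r = 4 is a repeated root.
Hence y_h = (C1 + C2*t)*exp(4*t).
For the particular solution try y_p = A0 + A1*t. Substituting and matching coefficients of each power of t gives A0 = 5/16, A1 = -1/8, so y_p = 5/16 - t/8.
General solution: y = 5/16 - t/8 + C1*exp(4*t) + C2*t*exp(4*t).
Apply the initial conditions: y(0) = 5/16 + C1 = 3 and y'(0) = -1/8 + C2 + 4*C1 = 2. Solving gives C1 = 43/16, C2 = -69/8.

y = 5/16 - t/8 + 43*exp(4*t)/16 - 69*t*exp(4*t)/8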